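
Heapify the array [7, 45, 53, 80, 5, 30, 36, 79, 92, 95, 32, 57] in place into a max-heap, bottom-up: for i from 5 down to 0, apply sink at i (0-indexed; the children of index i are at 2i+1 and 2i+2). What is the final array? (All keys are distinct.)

sift down from index 5:
  30 vs only child 57 at index 11, swap → [7, 45, 53, 80, 5, 57, 36, 79, 92, 95, 32, 30]
sift down from index 4:
  5 vs larger child 95 at index 9, swap → [7, 45, 53, 80, 95, 57, 36, 79, 92, 5, 32, 30]
sift down from index 3:
  80 vs larger child 92 at index 8, swap → [7, 45, 53, 92, 95, 57, 36, 79, 80, 5, 32, 30]
sift down from index 2:
  53 vs larger child 57 at index 5, swap → [7, 45, 57, 92, 95, 53, 36, 79, 80, 5, 32, 30]
sift down from index 1:
  45 vs larger child 95 at index 4, swap → [7, 95, 57, 92, 45, 53, 36, 79, 80, 5, 32, 30]
sift down from index 0:
  7 vs larger child 95 at index 1, swap → [95, 7, 57, 92, 45, 53, 36, 79, 80, 5, 32, 30]
  7 vs larger child 92 at index 3, swap → [95, 92, 57, 7, 45, 53, 36, 79, 80, 5, 32, 30]
  7 vs larger child 80 at index 8, swap → [95, 92, 57, 80, 45, 53, 36, 79, 7, 5, 32, 30]

[95, 92, 57, 80, 45, 53, 36, 79, 7, 5, 32, 30]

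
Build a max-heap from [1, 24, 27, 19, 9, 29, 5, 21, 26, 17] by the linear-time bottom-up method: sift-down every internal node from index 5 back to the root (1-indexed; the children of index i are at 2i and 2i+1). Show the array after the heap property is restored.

sift down from index 5:
  9 vs only child 17 at index 10, swap → [1, 24, 27, 19, 17, 29, 5, 21, 26, 9]
sift down from index 4:
  19 vs larger child 26 at index 9, swap → [1, 24, 27, 26, 17, 29, 5, 21, 19, 9]
sift down from index 3:
  27 vs larger child 29 at index 6, swap → [1, 24, 29, 26, 17, 27, 5, 21, 19, 9]
sift down from index 2:
  24 vs larger child 26 at index 4, swap → [1, 26, 29, 24, 17, 27, 5, 21, 19, 9]
sift down from index 1:
  1 vs larger child 29 at index 3, swap → [29, 26, 1, 24, 17, 27, 5, 21, 19, 9]
  1 vs larger child 27 at index 6, swap → [29, 26, 27, 24, 17, 1, 5, 21, 19, 9]

[29, 26, 27, 24, 17, 1, 5, 21, 19, 9]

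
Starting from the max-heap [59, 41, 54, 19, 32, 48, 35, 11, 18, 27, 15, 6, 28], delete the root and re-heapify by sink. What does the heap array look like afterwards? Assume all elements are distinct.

[54, 41, 48, 19, 32, 28, 35, 11, 18, 27, 15, 6]

remove root 59; move last element 28 to root → [28, 41, 54, 19, 32, 48, 35, 11, 18, 27, 15, 6]
28 vs larger child 54 at index 2, swap → [54, 41, 28, 19, 32, 48, 35, 11, 18, 27, 15, 6]
28 vs larger child 48 at index 5, swap → [54, 41, 48, 19, 32, 28, 35, 11, 18, 27, 15, 6]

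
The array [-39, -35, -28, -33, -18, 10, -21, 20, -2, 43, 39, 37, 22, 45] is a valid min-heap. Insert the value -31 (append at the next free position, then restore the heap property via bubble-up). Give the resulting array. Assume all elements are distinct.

[-39, -35, -31, -33, -18, 10, -28, 20, -2, 43, 39, 37, 22, 45, -21]

append -31 at index 14 → [-39, -35, -28, -33, -18, 10, -21, 20, -2, 43, 39, 37, 22, 45, -31]
-31 < parent -21 at index 6, swap → [-39, -35, -28, -33, -18, 10, -31, 20, -2, 43, 39, 37, 22, 45, -21]
-31 < parent -28 at index 2, swap → [-39, -35, -31, -33, -18, 10, -28, 20, -2, 43, 39, 37, 22, 45, -21]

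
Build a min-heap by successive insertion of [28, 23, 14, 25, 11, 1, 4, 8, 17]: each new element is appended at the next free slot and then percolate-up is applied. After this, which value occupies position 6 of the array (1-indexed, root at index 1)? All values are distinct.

23

Insert 28:
  append 28 at index 1 → [28] (no swap needed)
Insert 23:
  append 23 at index 2 → [28, 23]
  23 < parent 28 at index 1, swap → [23, 28]
Insert 14:
  append 14 at index 3 → [23, 28, 14]
  14 < parent 23 at index 1, swap → [14, 28, 23]
Insert 25:
  append 25 at index 4 → [14, 28, 23, 25]
  25 < parent 28 at index 2, swap → [14, 25, 23, 28]
Insert 11:
  append 11 at index 5 → [14, 25, 23, 28, 11]
  11 < parent 25 at index 2, swap → [14, 11, 23, 28, 25]
  11 < parent 14 at index 1, swap → [11, 14, 23, 28, 25]
Insert 1:
  append 1 at index 6 → [11, 14, 23, 28, 25, 1]
  1 < parent 23 at index 3, swap → [11, 14, 1, 28, 25, 23]
  1 < parent 11 at index 1, swap → [1, 14, 11, 28, 25, 23]
Insert 4:
  append 4 at index 7 → [1, 14, 11, 28, 25, 23, 4]
  4 < parent 11 at index 3, swap → [1, 14, 4, 28, 25, 23, 11]
Insert 8:
  append 8 at index 8 → [1, 14, 4, 28, 25, 23, 11, 8]
  8 < parent 28 at index 4, swap → [1, 14, 4, 8, 25, 23, 11, 28]
  8 < parent 14 at index 2, swap → [1, 8, 4, 14, 25, 23, 11, 28]
Insert 17:
  append 17 at index 9 → [1, 8, 4, 14, 25, 23, 11, 28, 17] (no swap needed)
resulting array: [1, 8, 4, 14, 25, 23, 11, 28, 17]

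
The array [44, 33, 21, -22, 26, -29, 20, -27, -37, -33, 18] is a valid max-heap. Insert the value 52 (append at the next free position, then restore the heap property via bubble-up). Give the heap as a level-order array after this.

append 52 at index 11 → [44, 33, 21, -22, 26, -29, 20, -27, -37, -33, 18, 52]
52 > parent -29 at index 5, swap → [44, 33, 21, -22, 26, 52, 20, -27, -37, -33, 18, -29]
52 > parent 21 at index 2, swap → [44, 33, 52, -22, 26, 21, 20, -27, -37, -33, 18, -29]
52 > parent 44 at index 0, swap → [52, 33, 44, -22, 26, 21, 20, -27, -37, -33, 18, -29]

[52, 33, 44, -22, 26, 21, 20, -27, -37, -33, 18, -29]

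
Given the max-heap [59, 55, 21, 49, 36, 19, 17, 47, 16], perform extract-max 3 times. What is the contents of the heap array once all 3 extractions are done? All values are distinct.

extract-max #1 returns 59:
  remove root 59; move last element 16 to root → [16, 55, 21, 49, 36, 19, 17, 47]
  16 vs larger child 55 at index 1, swap → [55, 16, 21, 49, 36, 19, 17, 47]
  16 vs larger child 49 at index 3, swap → [55, 49, 21, 16, 36, 19, 17, 47]
  16 vs only child 47 at index 7, swap → [55, 49, 21, 47, 36, 19, 17, 16]
extract-max #2 returns 55:
  remove root 55; move last element 16 to root → [16, 49, 21, 47, 36, 19, 17]
  16 vs larger child 49 at index 1, swap → [49, 16, 21, 47, 36, 19, 17]
  16 vs larger child 47 at index 3, swap → [49, 47, 21, 16, 36, 19, 17]
extract-max #3 returns 49:
  remove root 49; move last element 17 to root → [17, 47, 21, 16, 36, 19]
  17 vs larger child 47 at index 1, swap → [47, 17, 21, 16, 36, 19]
  17 vs larger child 36 at index 4, swap → [47, 36, 21, 16, 17, 19]

[47, 36, 21, 16, 17, 19]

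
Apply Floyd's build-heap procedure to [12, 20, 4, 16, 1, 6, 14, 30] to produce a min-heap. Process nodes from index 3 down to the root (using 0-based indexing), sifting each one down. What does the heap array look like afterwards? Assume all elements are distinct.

[1, 12, 4, 16, 20, 6, 14, 30]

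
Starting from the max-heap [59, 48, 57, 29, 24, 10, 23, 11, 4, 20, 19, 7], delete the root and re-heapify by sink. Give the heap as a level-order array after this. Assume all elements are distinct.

[57, 48, 23, 29, 24, 10, 7, 11, 4, 20, 19]

remove root 59; move last element 7 to root → [7, 48, 57, 29, 24, 10, 23, 11, 4, 20, 19]
7 vs larger child 57 at index 2, swap → [57, 48, 7, 29, 24, 10, 23, 11, 4, 20, 19]
7 vs larger child 23 at index 6, swap → [57, 48, 23, 29, 24, 10, 7, 11, 4, 20, 19]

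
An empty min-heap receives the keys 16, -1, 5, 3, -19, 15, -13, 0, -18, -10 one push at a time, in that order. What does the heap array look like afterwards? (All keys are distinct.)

[-19, -18, -13, -1, -10, 15, 5, 16, 0, 3]

Insert 16:
  append 16 at index 0 → [16] (no swap needed)
Insert -1:
  append -1 at index 1 → [16, -1]
  -1 < parent 16 at index 0, swap → [-1, 16]
Insert 5:
  append 5 at index 2 → [-1, 16, 5] (no swap needed)
Insert 3:
  append 3 at index 3 → [-1, 16, 5, 3]
  3 < parent 16 at index 1, swap → [-1, 3, 5, 16]
Insert -19:
  append -19 at index 4 → [-1, 3, 5, 16, -19]
  -19 < parent 3 at index 1, swap → [-1, -19, 5, 16, 3]
  -19 < parent -1 at index 0, swap → [-19, -1, 5, 16, 3]
Insert 15:
  append 15 at index 5 → [-19, -1, 5, 16, 3, 15] (no swap needed)
Insert -13:
  append -13 at index 6 → [-19, -1, 5, 16, 3, 15, -13]
  -13 < parent 5 at index 2, swap → [-19, -1, -13, 16, 3, 15, 5]
Insert 0:
  append 0 at index 7 → [-19, -1, -13, 16, 3, 15, 5, 0]
  0 < parent 16 at index 3, swap → [-19, -1, -13, 0, 3, 15, 5, 16]
Insert -18:
  append -18 at index 8 → [-19, -1, -13, 0, 3, 15, 5, 16, -18]
  -18 < parent 0 at index 3, swap → [-19, -1, -13, -18, 3, 15, 5, 16, 0]
  -18 < parent -1 at index 1, swap → [-19, -18, -13, -1, 3, 15, 5, 16, 0]
Insert -10:
  append -10 at index 9 → [-19, -18, -13, -1, 3, 15, 5, 16, 0, -10]
  -10 < parent 3 at index 4, swap → [-19, -18, -13, -1, -10, 15, 5, 16, 0, 3]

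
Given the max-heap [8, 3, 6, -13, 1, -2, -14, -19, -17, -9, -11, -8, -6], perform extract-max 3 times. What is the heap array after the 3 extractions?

[1, -8, -2, -13, -9, -6, -14, -19, -17, -11]

extract-max #1 returns 8:
  remove root 8; move last element -6 to root → [-6, 3, 6, -13, 1, -2, -14, -19, -17, -9, -11, -8]
  -6 vs larger child 6 at index 2, swap → [6, 3, -6, -13, 1, -2, -14, -19, -17, -9, -11, -8]
  -6 vs larger child -2 at index 5, swap → [6, 3, -2, -13, 1, -6, -14, -19, -17, -9, -11, -8]
extract-max #2 returns 6:
  remove root 6; move last element -8 to root → [-8, 3, -2, -13, 1, -6, -14, -19, -17, -9, -11]
  -8 vs larger child 3 at index 1, swap → [3, -8, -2, -13, 1, -6, -14, -19, -17, -9, -11]
  -8 vs larger child 1 at index 4, swap → [3, 1, -2, -13, -8, -6, -14, -19, -17, -9, -11]
extract-max #3 returns 3:
  remove root 3; move last element -11 to root → [-11, 1, -2, -13, -8, -6, -14, -19, -17, -9]
  -11 vs larger child 1 at index 1, swap → [1, -11, -2, -13, -8, -6, -14, -19, -17, -9]
  -11 vs larger child -8 at index 4, swap → [1, -8, -2, -13, -11, -6, -14, -19, -17, -9]
  -11 vs only child -9 at index 9, swap → [1, -8, -2, -13, -9, -6, -14, -19, -17, -11]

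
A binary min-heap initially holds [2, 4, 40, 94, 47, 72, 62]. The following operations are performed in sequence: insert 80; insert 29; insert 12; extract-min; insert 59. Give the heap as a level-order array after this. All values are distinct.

insert 80:
  append 80 at index 7 → [2, 4, 40, 94, 47, 72, 62, 80]
  80 < parent 94 at index 3, swap → [2, 4, 40, 80, 47, 72, 62, 94]
insert 29:
  append 29 at index 8 → [2, 4, 40, 80, 47, 72, 62, 94, 29]
  29 < parent 80 at index 3, swap → [2, 4, 40, 29, 47, 72, 62, 94, 80]
insert 12:
  append 12 at index 9 → [2, 4, 40, 29, 47, 72, 62, 94, 80, 12]
  12 < parent 47 at index 4, swap → [2, 4, 40, 29, 12, 72, 62, 94, 80, 47]
extract-min → returns 2:
  remove root 2; move last element 47 to root → [47, 4, 40, 29, 12, 72, 62, 94, 80]
  47 vs smaller child 4 at index 1, swap → [4, 47, 40, 29, 12, 72, 62, 94, 80]
  47 vs smaller child 12 at index 4, swap → [4, 12, 40, 29, 47, 72, 62, 94, 80]
insert 59:
  append 59 at index 9 → [4, 12, 40, 29, 47, 72, 62, 94, 80, 59] (no swap needed)

[4, 12, 40, 29, 47, 72, 62, 94, 80, 59]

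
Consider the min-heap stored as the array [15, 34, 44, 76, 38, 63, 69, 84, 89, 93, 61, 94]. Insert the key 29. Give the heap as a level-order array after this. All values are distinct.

[15, 34, 29, 76, 38, 44, 69, 84, 89, 93, 61, 94, 63]

append 29 at index 12 → [15, 34, 44, 76, 38, 63, 69, 84, 89, 93, 61, 94, 29]
29 < parent 63 at index 5, swap → [15, 34, 44, 76, 38, 29, 69, 84, 89, 93, 61, 94, 63]
29 < parent 44 at index 2, swap → [15, 34, 29, 76, 38, 44, 69, 84, 89, 93, 61, 94, 63]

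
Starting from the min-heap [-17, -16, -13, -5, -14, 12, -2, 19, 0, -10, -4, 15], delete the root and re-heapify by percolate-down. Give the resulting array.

[-16, -14, -13, -5, -10, 12, -2, 19, 0, 15, -4]

remove root -17; move last element 15 to root → [15, -16, -13, -5, -14, 12, -2, 19, 0, -10, -4]
15 vs smaller child -16 at index 1, swap → [-16, 15, -13, -5, -14, 12, -2, 19, 0, -10, -4]
15 vs smaller child -14 at index 4, swap → [-16, -14, -13, -5, 15, 12, -2, 19, 0, -10, -4]
15 vs smaller child -10 at index 9, swap → [-16, -14, -13, -5, -10, 12, -2, 19, 0, 15, -4]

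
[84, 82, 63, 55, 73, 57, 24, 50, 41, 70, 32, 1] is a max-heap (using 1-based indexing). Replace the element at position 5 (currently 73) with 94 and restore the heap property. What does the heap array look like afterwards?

[94, 84, 63, 55, 82, 57, 24, 50, 41, 70, 32, 1]

set index 5 from 73 to 94 → [84, 82, 63, 55, 94, 57, 24, 50, 41, 70, 32, 1]
94 > parent 82 at index 2, swap → [84, 94, 63, 55, 82, 57, 24, 50, 41, 70, 32, 1]
94 > parent 84 at index 1, swap → [94, 84, 63, 55, 82, 57, 24, 50, 41, 70, 32, 1]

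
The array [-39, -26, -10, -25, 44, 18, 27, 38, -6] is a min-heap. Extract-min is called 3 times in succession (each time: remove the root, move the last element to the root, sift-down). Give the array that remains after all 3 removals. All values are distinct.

[-10, -6, 18, 38, 44, 27]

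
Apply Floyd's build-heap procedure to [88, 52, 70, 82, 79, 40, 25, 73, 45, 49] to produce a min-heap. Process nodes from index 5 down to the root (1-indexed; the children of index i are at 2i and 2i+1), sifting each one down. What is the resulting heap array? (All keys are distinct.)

sift down from index 5:
  79 vs only child 49 at index 10, swap → [88, 52, 70, 82, 49, 40, 25, 73, 45, 79]
sift down from index 4:
  82 vs smaller child 45 at index 9, swap → [88, 52, 70, 45, 49, 40, 25, 73, 82, 79]
sift down from index 3:
  70 vs smaller child 25 at index 7, swap → [88, 52, 25, 45, 49, 40, 70, 73, 82, 79]
sift down from index 2:
  52 vs smaller child 45 at index 4, swap → [88, 45, 25, 52, 49, 40, 70, 73, 82, 79]
sift down from index 1:
  88 vs smaller child 25 at index 3, swap → [25, 45, 88, 52, 49, 40, 70, 73, 82, 79]
  88 vs smaller child 40 at index 6, swap → [25, 45, 40, 52, 49, 88, 70, 73, 82, 79]

[25, 45, 40, 52, 49, 88, 70, 73, 82, 79]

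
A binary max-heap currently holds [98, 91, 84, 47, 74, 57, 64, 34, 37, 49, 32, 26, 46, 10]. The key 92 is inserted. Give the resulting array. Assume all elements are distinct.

append 92 at index 14 → [98, 91, 84, 47, 74, 57, 64, 34, 37, 49, 32, 26, 46, 10, 92]
92 > parent 64 at index 6, swap → [98, 91, 84, 47, 74, 57, 92, 34, 37, 49, 32, 26, 46, 10, 64]
92 > parent 84 at index 2, swap → [98, 91, 92, 47, 74, 57, 84, 34, 37, 49, 32, 26, 46, 10, 64]

[98, 91, 92, 47, 74, 57, 84, 34, 37, 49, 32, 26, 46, 10, 64]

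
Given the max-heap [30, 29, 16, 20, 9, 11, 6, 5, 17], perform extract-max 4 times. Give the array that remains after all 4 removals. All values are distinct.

[16, 9, 11, 5, 6]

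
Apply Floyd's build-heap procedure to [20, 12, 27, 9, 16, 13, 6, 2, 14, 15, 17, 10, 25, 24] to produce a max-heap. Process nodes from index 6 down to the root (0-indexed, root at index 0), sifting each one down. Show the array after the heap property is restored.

sift down from index 6:
  6 vs only child 24 at index 13, swap → [20, 12, 27, 9, 16, 13, 24, 2, 14, 15, 17, 10, 25, 6]
sift down from index 5:
  13 vs larger child 25 at index 12, swap → [20, 12, 27, 9, 16, 25, 24, 2, 14, 15, 17, 10, 13, 6]
sift down from index 4:
  16 vs larger child 17 at index 10, swap → [20, 12, 27, 9, 17, 25, 24, 2, 14, 15, 16, 10, 13, 6]
sift down from index 3:
  9 vs larger child 14 at index 8, swap → [20, 12, 27, 14, 17, 25, 24, 2, 9, 15, 16, 10, 13, 6]
sift down from index 2: already satisfies heap property
sift down from index 1:
  12 vs larger child 17 at index 4, swap → [20, 17, 27, 14, 12, 25, 24, 2, 9, 15, 16, 10, 13, 6]
  12 vs larger child 16 at index 10, swap → [20, 17, 27, 14, 16, 25, 24, 2, 9, 15, 12, 10, 13, 6]
sift down from index 0:
  20 vs larger child 27 at index 2, swap → [27, 17, 20, 14, 16, 25, 24, 2, 9, 15, 12, 10, 13, 6]
  20 vs larger child 25 at index 5, swap → [27, 17, 25, 14, 16, 20, 24, 2, 9, 15, 12, 10, 13, 6]

[27, 17, 25, 14, 16, 20, 24, 2, 9, 15, 12, 10, 13, 6]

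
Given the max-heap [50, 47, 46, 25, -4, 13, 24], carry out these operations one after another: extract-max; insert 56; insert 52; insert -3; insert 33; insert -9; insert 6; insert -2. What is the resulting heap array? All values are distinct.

[56, 52, 47, 25, 33, 13, 46, 24, -3, -4, -9, 6, -2]

extract-max → returns 50:
  remove root 50; move last element 24 to root → [24, 47, 46, 25, -4, 13]
  24 vs larger child 47 at index 1, swap → [47, 24, 46, 25, -4, 13]
  24 vs larger child 25 at index 3, swap → [47, 25, 46, 24, -4, 13]
insert 56:
  append 56 at index 6 → [47, 25, 46, 24, -4, 13, 56]
  56 > parent 46 at index 2, swap → [47, 25, 56, 24, -4, 13, 46]
  56 > parent 47 at index 0, swap → [56, 25, 47, 24, -4, 13, 46]
insert 52:
  append 52 at index 7 → [56, 25, 47, 24, -4, 13, 46, 52]
  52 > parent 24 at index 3, swap → [56, 25, 47, 52, -4, 13, 46, 24]
  52 > parent 25 at index 1, swap → [56, 52, 47, 25, -4, 13, 46, 24]
insert -3:
  append -3 at index 8 → [56, 52, 47, 25, -4, 13, 46, 24, -3] (no swap needed)
insert 33:
  append 33 at index 9 → [56, 52, 47, 25, -4, 13, 46, 24, -3, 33]
  33 > parent -4 at index 4, swap → [56, 52, 47, 25, 33, 13, 46, 24, -3, -4]
insert -9:
  append -9 at index 10 → [56, 52, 47, 25, 33, 13, 46, 24, -3, -4, -9] (no swap needed)
insert 6:
  append 6 at index 11 → [56, 52, 47, 25, 33, 13, 46, 24, -3, -4, -9, 6] (no swap needed)
insert -2:
  append -2 at index 12 → [56, 52, 47, 25, 33, 13, 46, 24, -3, -4, -9, 6, -2] (no swap needed)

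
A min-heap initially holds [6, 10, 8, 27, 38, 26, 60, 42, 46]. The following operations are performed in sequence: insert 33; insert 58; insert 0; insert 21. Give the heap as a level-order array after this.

insert 33:
  append 33 at index 9 → [6, 10, 8, 27, 38, 26, 60, 42, 46, 33]
  33 < parent 38 at index 4, swap → [6, 10, 8, 27, 33, 26, 60, 42, 46, 38]
insert 58:
  append 58 at index 10 → [6, 10, 8, 27, 33, 26, 60, 42, 46, 38, 58] (no swap needed)
insert 0:
  append 0 at index 11 → [6, 10, 8, 27, 33, 26, 60, 42, 46, 38, 58, 0]
  0 < parent 26 at index 5, swap → [6, 10, 8, 27, 33, 0, 60, 42, 46, 38, 58, 26]
  0 < parent 8 at index 2, swap → [6, 10, 0, 27, 33, 8, 60, 42, 46, 38, 58, 26]
  0 < parent 6 at index 0, swap → [0, 10, 6, 27, 33, 8, 60, 42, 46, 38, 58, 26]
insert 21:
  append 21 at index 12 → [0, 10, 6, 27, 33, 8, 60, 42, 46, 38, 58, 26, 21] (no swap needed)

[0, 10, 6, 27, 33, 8, 60, 42, 46, 38, 58, 26, 21]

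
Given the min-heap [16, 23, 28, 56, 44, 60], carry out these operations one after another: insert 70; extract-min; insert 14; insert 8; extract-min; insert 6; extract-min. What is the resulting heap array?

[14, 44, 23, 56, 70, 60, 28]

insert 70:
  append 70 at index 6 → [16, 23, 28, 56, 44, 60, 70] (no swap needed)
extract-min → returns 16:
  remove root 16; move last element 70 to root → [70, 23, 28, 56, 44, 60]
  70 vs smaller child 23 at index 1, swap → [23, 70, 28, 56, 44, 60]
  70 vs smaller child 44 at index 4, swap → [23, 44, 28, 56, 70, 60]
insert 14:
  append 14 at index 6 → [23, 44, 28, 56, 70, 60, 14]
  14 < parent 28 at index 2, swap → [23, 44, 14, 56, 70, 60, 28]
  14 < parent 23 at index 0, swap → [14, 44, 23, 56, 70, 60, 28]
insert 8:
  append 8 at index 7 → [14, 44, 23, 56, 70, 60, 28, 8]
  8 < parent 56 at index 3, swap → [14, 44, 23, 8, 70, 60, 28, 56]
  8 < parent 44 at index 1, swap → [14, 8, 23, 44, 70, 60, 28, 56]
  8 < parent 14 at index 0, swap → [8, 14, 23, 44, 70, 60, 28, 56]
extract-min → returns 8:
  remove root 8; move last element 56 to root → [56, 14, 23, 44, 70, 60, 28]
  56 vs smaller child 14 at index 1, swap → [14, 56, 23, 44, 70, 60, 28]
  56 vs smaller child 44 at index 3, swap → [14, 44, 23, 56, 70, 60, 28]
insert 6:
  append 6 at index 7 → [14, 44, 23, 56, 70, 60, 28, 6]
  6 < parent 56 at index 3, swap → [14, 44, 23, 6, 70, 60, 28, 56]
  6 < parent 44 at index 1, swap → [14, 6, 23, 44, 70, 60, 28, 56]
  6 < parent 14 at index 0, swap → [6, 14, 23, 44, 70, 60, 28, 56]
extract-min → returns 6:
  remove root 6; move last element 56 to root → [56, 14, 23, 44, 70, 60, 28]
  56 vs smaller child 14 at index 1, swap → [14, 56, 23, 44, 70, 60, 28]
  56 vs smaller child 44 at index 3, swap → [14, 44, 23, 56, 70, 60, 28]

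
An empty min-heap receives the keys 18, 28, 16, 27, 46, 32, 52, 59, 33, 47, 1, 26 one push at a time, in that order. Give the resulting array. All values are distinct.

Insert 18:
  append 18 at index 0 → [18] (no swap needed)
Insert 28:
  append 28 at index 1 → [18, 28] (no swap needed)
Insert 16:
  append 16 at index 2 → [18, 28, 16]
  16 < parent 18 at index 0, swap → [16, 28, 18]
Insert 27:
  append 27 at index 3 → [16, 28, 18, 27]
  27 < parent 28 at index 1, swap → [16, 27, 18, 28]
Insert 46:
  append 46 at index 4 → [16, 27, 18, 28, 46] (no swap needed)
Insert 32:
  append 32 at index 5 → [16, 27, 18, 28, 46, 32] (no swap needed)
Insert 52:
  append 52 at index 6 → [16, 27, 18, 28, 46, 32, 52] (no swap needed)
Insert 59:
  append 59 at index 7 → [16, 27, 18, 28, 46, 32, 52, 59] (no swap needed)
Insert 33:
  append 33 at index 8 → [16, 27, 18, 28, 46, 32, 52, 59, 33] (no swap needed)
Insert 47:
  append 47 at index 9 → [16, 27, 18, 28, 46, 32, 52, 59, 33, 47] (no swap needed)
Insert 1:
  append 1 at index 10 → [16, 27, 18, 28, 46, 32, 52, 59, 33, 47, 1]
  1 < parent 46 at index 4, swap → [16, 27, 18, 28, 1, 32, 52, 59, 33, 47, 46]
  1 < parent 27 at index 1, swap → [16, 1, 18, 28, 27, 32, 52, 59, 33, 47, 46]
  1 < parent 16 at index 0, swap → [1, 16, 18, 28, 27, 32, 52, 59, 33, 47, 46]
Insert 26:
  append 26 at index 11 → [1, 16, 18, 28, 27, 32, 52, 59, 33, 47, 46, 26]
  26 < parent 32 at index 5, swap → [1, 16, 18, 28, 27, 26, 52, 59, 33, 47, 46, 32]

[1, 16, 18, 28, 27, 26, 52, 59, 33, 47, 46, 32]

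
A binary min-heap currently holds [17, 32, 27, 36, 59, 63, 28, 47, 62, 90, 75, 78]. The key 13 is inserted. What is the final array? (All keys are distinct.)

[13, 32, 17, 36, 59, 27, 28, 47, 62, 90, 75, 78, 63]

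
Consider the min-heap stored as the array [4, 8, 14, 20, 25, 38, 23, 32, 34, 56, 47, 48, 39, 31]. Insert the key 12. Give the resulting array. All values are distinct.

[4, 8, 12, 20, 25, 38, 14, 32, 34, 56, 47, 48, 39, 31, 23]

append 12 at index 14 → [4, 8, 14, 20, 25, 38, 23, 32, 34, 56, 47, 48, 39, 31, 12]
12 < parent 23 at index 6, swap → [4, 8, 14, 20, 25, 38, 12, 32, 34, 56, 47, 48, 39, 31, 23]
12 < parent 14 at index 2, swap → [4, 8, 12, 20, 25, 38, 14, 32, 34, 56, 47, 48, 39, 31, 23]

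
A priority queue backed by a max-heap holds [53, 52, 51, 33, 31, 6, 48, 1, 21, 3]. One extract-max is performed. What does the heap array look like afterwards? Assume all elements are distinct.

remove root 53; move last element 3 to root → [3, 52, 51, 33, 31, 6, 48, 1, 21]
3 vs larger child 52 at index 1, swap → [52, 3, 51, 33, 31, 6, 48, 1, 21]
3 vs larger child 33 at index 3, swap → [52, 33, 51, 3, 31, 6, 48, 1, 21]
3 vs larger child 21 at index 8, swap → [52, 33, 51, 21, 31, 6, 48, 1, 3]

[52, 33, 51, 21, 31, 6, 48, 1, 3]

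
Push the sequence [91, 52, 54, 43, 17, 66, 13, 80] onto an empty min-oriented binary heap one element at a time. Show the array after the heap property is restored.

[13, 43, 17, 80, 52, 66, 54, 91]

Insert 91:
  append 91 at index 0 → [91] (no swap needed)
Insert 52:
  append 52 at index 1 → [91, 52]
  52 < parent 91 at index 0, swap → [52, 91]
Insert 54:
  append 54 at index 2 → [52, 91, 54] (no swap needed)
Insert 43:
  append 43 at index 3 → [52, 91, 54, 43]
  43 < parent 91 at index 1, swap → [52, 43, 54, 91]
  43 < parent 52 at index 0, swap → [43, 52, 54, 91]
Insert 17:
  append 17 at index 4 → [43, 52, 54, 91, 17]
  17 < parent 52 at index 1, swap → [43, 17, 54, 91, 52]
  17 < parent 43 at index 0, swap → [17, 43, 54, 91, 52]
Insert 66:
  append 66 at index 5 → [17, 43, 54, 91, 52, 66] (no swap needed)
Insert 13:
  append 13 at index 6 → [17, 43, 54, 91, 52, 66, 13]
  13 < parent 54 at index 2, swap → [17, 43, 13, 91, 52, 66, 54]
  13 < parent 17 at index 0, swap → [13, 43, 17, 91, 52, 66, 54]
Insert 80:
  append 80 at index 7 → [13, 43, 17, 91, 52, 66, 54, 80]
  80 < parent 91 at index 3, swap → [13, 43, 17, 80, 52, 66, 54, 91]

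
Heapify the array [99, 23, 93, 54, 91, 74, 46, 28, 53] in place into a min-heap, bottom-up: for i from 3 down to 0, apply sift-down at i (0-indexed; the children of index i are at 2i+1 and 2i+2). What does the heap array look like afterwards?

[23, 28, 46, 53, 91, 74, 93, 54, 99]

sift down from index 3:
  54 vs smaller child 28 at index 7, swap → [99, 23, 93, 28, 91, 74, 46, 54, 53]
sift down from index 2:
  93 vs smaller child 46 at index 6, swap → [99, 23, 46, 28, 91, 74, 93, 54, 53]
sift down from index 1: already satisfies heap property
sift down from index 0:
  99 vs smaller child 23 at index 1, swap → [23, 99, 46, 28, 91, 74, 93, 54, 53]
  99 vs smaller child 28 at index 3, swap → [23, 28, 46, 99, 91, 74, 93, 54, 53]
  99 vs smaller child 53 at index 8, swap → [23, 28, 46, 53, 91, 74, 93, 54, 99]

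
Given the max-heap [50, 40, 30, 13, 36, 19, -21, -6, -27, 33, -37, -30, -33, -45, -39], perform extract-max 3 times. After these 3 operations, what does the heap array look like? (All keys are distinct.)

[33, 13, 30, -6, -37, 19, -21, -33, -27, -39, -45, -30]

extract-max #1 returns 50:
  remove root 50; move last element -39 to root → [-39, 40, 30, 13, 36, 19, -21, -6, -27, 33, -37, -30, -33, -45]
  -39 vs larger child 40 at index 1, swap → [40, -39, 30, 13, 36, 19, -21, -6, -27, 33, -37, -30, -33, -45]
  -39 vs larger child 36 at index 4, swap → [40, 36, 30, 13, -39, 19, -21, -6, -27, 33, -37, -30, -33, -45]
  -39 vs larger child 33 at index 9, swap → [40, 36, 30, 13, 33, 19, -21, -6, -27, -39, -37, -30, -33, -45]
extract-max #2 returns 40:
  remove root 40; move last element -45 to root → [-45, 36, 30, 13, 33, 19, -21, -6, -27, -39, -37, -30, -33]
  -45 vs larger child 36 at index 1, swap → [36, -45, 30, 13, 33, 19, -21, -6, -27, -39, -37, -30, -33]
  -45 vs larger child 33 at index 4, swap → [36, 33, 30, 13, -45, 19, -21, -6, -27, -39, -37, -30, -33]
  -45 vs larger child -37 at index 10, swap → [36, 33, 30, 13, -37, 19, -21, -6, -27, -39, -45, -30, -33]
extract-max #3 returns 36:
  remove root 36; move last element -33 to root → [-33, 33, 30, 13, -37, 19, -21, -6, -27, -39, -45, -30]
  -33 vs larger child 33 at index 1, swap → [33, -33, 30, 13, -37, 19, -21, -6, -27, -39, -45, -30]
  -33 vs larger child 13 at index 3, swap → [33, 13, 30, -33, -37, 19, -21, -6, -27, -39, -45, -30]
  -33 vs larger child -6 at index 7, swap → [33, 13, 30, -6, -37, 19, -21, -33, -27, -39, -45, -30]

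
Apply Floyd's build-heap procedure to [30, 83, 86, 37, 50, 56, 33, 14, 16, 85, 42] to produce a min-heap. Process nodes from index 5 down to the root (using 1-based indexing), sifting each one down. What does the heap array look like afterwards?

[14, 16, 33, 30, 42, 56, 86, 37, 83, 85, 50]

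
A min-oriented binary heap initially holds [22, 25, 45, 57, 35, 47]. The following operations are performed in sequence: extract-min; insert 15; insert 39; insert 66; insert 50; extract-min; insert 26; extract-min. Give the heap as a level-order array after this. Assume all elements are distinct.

[26, 35, 39, 50, 47, 45, 57, 66]

extract-min → returns 22:
  remove root 22; move last element 47 to root → [47, 25, 45, 57, 35]
  47 vs smaller child 25 at index 1, swap → [25, 47, 45, 57, 35]
  47 vs smaller child 35 at index 4, swap → [25, 35, 45, 57, 47]
insert 15:
  append 15 at index 5 → [25, 35, 45, 57, 47, 15]
  15 < parent 45 at index 2, swap → [25, 35, 15, 57, 47, 45]
  15 < parent 25 at index 0, swap → [15, 35, 25, 57, 47, 45]
insert 39:
  append 39 at index 6 → [15, 35, 25, 57, 47, 45, 39] (no swap needed)
insert 66:
  append 66 at index 7 → [15, 35, 25, 57, 47, 45, 39, 66] (no swap needed)
insert 50:
  append 50 at index 8 → [15, 35, 25, 57, 47, 45, 39, 66, 50]
  50 < parent 57 at index 3, swap → [15, 35, 25, 50, 47, 45, 39, 66, 57]
extract-min → returns 15:
  remove root 15; move last element 57 to root → [57, 35, 25, 50, 47, 45, 39, 66]
  57 vs smaller child 25 at index 2, swap → [25, 35, 57, 50, 47, 45, 39, 66]
  57 vs smaller child 39 at index 6, swap → [25, 35, 39, 50, 47, 45, 57, 66]
insert 26:
  append 26 at index 8 → [25, 35, 39, 50, 47, 45, 57, 66, 26]
  26 < parent 50 at index 3, swap → [25, 35, 39, 26, 47, 45, 57, 66, 50]
  26 < parent 35 at index 1, swap → [25, 26, 39, 35, 47, 45, 57, 66, 50]
extract-min → returns 25:
  remove root 25; move last element 50 to root → [50, 26, 39, 35, 47, 45, 57, 66]
  50 vs smaller child 26 at index 1, swap → [26, 50, 39, 35, 47, 45, 57, 66]
  50 vs smaller child 35 at index 3, swap → [26, 35, 39, 50, 47, 45, 57, 66]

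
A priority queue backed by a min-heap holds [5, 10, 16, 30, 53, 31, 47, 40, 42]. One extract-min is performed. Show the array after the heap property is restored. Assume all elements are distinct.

[10, 30, 16, 40, 53, 31, 47, 42]

remove root 5; move last element 42 to root → [42, 10, 16, 30, 53, 31, 47, 40]
42 vs smaller child 10 at index 1, swap → [10, 42, 16, 30, 53, 31, 47, 40]
42 vs smaller child 30 at index 3, swap → [10, 30, 16, 42, 53, 31, 47, 40]
42 vs only child 40 at index 7, swap → [10, 30, 16, 40, 53, 31, 47, 42]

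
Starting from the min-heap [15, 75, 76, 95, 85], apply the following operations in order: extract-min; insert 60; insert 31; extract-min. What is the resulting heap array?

[60, 75, 76, 95, 85]

extract-min → returns 15:
  remove root 15; move last element 85 to root → [85, 75, 76, 95]
  85 vs smaller child 75 at index 1, swap → [75, 85, 76, 95]
insert 60:
  append 60 at index 4 → [75, 85, 76, 95, 60]
  60 < parent 85 at index 1, swap → [75, 60, 76, 95, 85]
  60 < parent 75 at index 0, swap → [60, 75, 76, 95, 85]
insert 31:
  append 31 at index 5 → [60, 75, 76, 95, 85, 31]
  31 < parent 76 at index 2, swap → [60, 75, 31, 95, 85, 76]
  31 < parent 60 at index 0, swap → [31, 75, 60, 95, 85, 76]
extract-min → returns 31:
  remove root 31; move last element 76 to root → [76, 75, 60, 95, 85]
  76 vs smaller child 60 at index 2, swap → [60, 75, 76, 95, 85]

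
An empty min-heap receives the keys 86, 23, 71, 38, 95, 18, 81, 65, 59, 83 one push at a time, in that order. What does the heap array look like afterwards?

Insert 86:
  append 86 at index 0 → [86] (no swap needed)
Insert 23:
  append 23 at index 1 → [86, 23]
  23 < parent 86 at index 0, swap → [23, 86]
Insert 71:
  append 71 at index 2 → [23, 86, 71] (no swap needed)
Insert 38:
  append 38 at index 3 → [23, 86, 71, 38]
  38 < parent 86 at index 1, swap → [23, 38, 71, 86]
Insert 95:
  append 95 at index 4 → [23, 38, 71, 86, 95] (no swap needed)
Insert 18:
  append 18 at index 5 → [23, 38, 71, 86, 95, 18]
  18 < parent 71 at index 2, swap → [23, 38, 18, 86, 95, 71]
  18 < parent 23 at index 0, swap → [18, 38, 23, 86, 95, 71]
Insert 81:
  append 81 at index 6 → [18, 38, 23, 86, 95, 71, 81] (no swap needed)
Insert 65:
  append 65 at index 7 → [18, 38, 23, 86, 95, 71, 81, 65]
  65 < parent 86 at index 3, swap → [18, 38, 23, 65, 95, 71, 81, 86]
Insert 59:
  append 59 at index 8 → [18, 38, 23, 65, 95, 71, 81, 86, 59]
  59 < parent 65 at index 3, swap → [18, 38, 23, 59, 95, 71, 81, 86, 65]
Insert 83:
  append 83 at index 9 → [18, 38, 23, 59, 95, 71, 81, 86, 65, 83]
  83 < parent 95 at index 4, swap → [18, 38, 23, 59, 83, 71, 81, 86, 65, 95]

[18, 38, 23, 59, 83, 71, 81, 86, 65, 95]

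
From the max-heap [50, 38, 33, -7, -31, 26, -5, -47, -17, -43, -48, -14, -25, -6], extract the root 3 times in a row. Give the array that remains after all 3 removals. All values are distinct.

[26, -6, -5, -7, -31, -14, -25, -47, -17, -43, -48]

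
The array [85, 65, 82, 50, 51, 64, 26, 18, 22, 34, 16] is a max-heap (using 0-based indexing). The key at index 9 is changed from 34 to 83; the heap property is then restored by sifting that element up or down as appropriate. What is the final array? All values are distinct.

[85, 83, 82, 50, 65, 64, 26, 18, 22, 51, 16]

set index 9 from 34 to 83 → [85, 65, 82, 50, 51, 64, 26, 18, 22, 83, 16]
83 > parent 51 at index 4, swap → [85, 65, 82, 50, 83, 64, 26, 18, 22, 51, 16]
83 > parent 65 at index 1, swap → [85, 83, 82, 50, 65, 64, 26, 18, 22, 51, 16]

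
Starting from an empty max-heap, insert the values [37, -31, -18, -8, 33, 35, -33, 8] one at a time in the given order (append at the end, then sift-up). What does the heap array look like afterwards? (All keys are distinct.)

Insert 37:
  append 37 at index 0 → [37] (no swap needed)
Insert -31:
  append -31 at index 1 → [37, -31] (no swap needed)
Insert -18:
  append -18 at index 2 → [37, -31, -18] (no swap needed)
Insert -8:
  append -8 at index 3 → [37, -31, -18, -8]
  -8 > parent -31 at index 1, swap → [37, -8, -18, -31]
Insert 33:
  append 33 at index 4 → [37, -8, -18, -31, 33]
  33 > parent -8 at index 1, swap → [37, 33, -18, -31, -8]
Insert 35:
  append 35 at index 5 → [37, 33, -18, -31, -8, 35]
  35 > parent -18 at index 2, swap → [37, 33, 35, -31, -8, -18]
Insert -33:
  append -33 at index 6 → [37, 33, 35, -31, -8, -18, -33] (no swap needed)
Insert 8:
  append 8 at index 7 → [37, 33, 35, -31, -8, -18, -33, 8]
  8 > parent -31 at index 3, swap → [37, 33, 35, 8, -8, -18, -33, -31]

[37, 33, 35, 8, -8, -18, -33, -31]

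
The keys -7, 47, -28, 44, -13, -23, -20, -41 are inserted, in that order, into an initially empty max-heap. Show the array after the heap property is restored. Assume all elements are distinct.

Insert -7:
  append -7 at index 0 → [-7] (no swap needed)
Insert 47:
  append 47 at index 1 → [-7, 47]
  47 > parent -7 at index 0, swap → [47, -7]
Insert -28:
  append -28 at index 2 → [47, -7, -28] (no swap needed)
Insert 44:
  append 44 at index 3 → [47, -7, -28, 44]
  44 > parent -7 at index 1, swap → [47, 44, -28, -7]
Insert -13:
  append -13 at index 4 → [47, 44, -28, -7, -13] (no swap needed)
Insert -23:
  append -23 at index 5 → [47, 44, -28, -7, -13, -23]
  -23 > parent -28 at index 2, swap → [47, 44, -23, -7, -13, -28]
Insert -20:
  append -20 at index 6 → [47, 44, -23, -7, -13, -28, -20]
  -20 > parent -23 at index 2, swap → [47, 44, -20, -7, -13, -28, -23]
Insert -41:
  append -41 at index 7 → [47, 44, -20, -7, -13, -28, -23, -41] (no swap needed)

[47, 44, -20, -7, -13, -28, -23, -41]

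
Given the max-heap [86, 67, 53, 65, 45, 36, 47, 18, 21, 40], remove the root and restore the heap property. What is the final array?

[67, 65, 53, 40, 45, 36, 47, 18, 21]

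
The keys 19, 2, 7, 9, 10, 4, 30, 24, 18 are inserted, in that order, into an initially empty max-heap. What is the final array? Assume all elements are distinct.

[30, 24, 19, 18, 9, 4, 7, 2, 10]

Insert 19:
  append 19 at index 0 → [19] (no swap needed)
Insert 2:
  append 2 at index 1 → [19, 2] (no swap needed)
Insert 7:
  append 7 at index 2 → [19, 2, 7] (no swap needed)
Insert 9:
  append 9 at index 3 → [19, 2, 7, 9]
  9 > parent 2 at index 1, swap → [19, 9, 7, 2]
Insert 10:
  append 10 at index 4 → [19, 9, 7, 2, 10]
  10 > parent 9 at index 1, swap → [19, 10, 7, 2, 9]
Insert 4:
  append 4 at index 5 → [19, 10, 7, 2, 9, 4] (no swap needed)
Insert 30:
  append 30 at index 6 → [19, 10, 7, 2, 9, 4, 30]
  30 > parent 7 at index 2, swap → [19, 10, 30, 2, 9, 4, 7]
  30 > parent 19 at index 0, swap → [30, 10, 19, 2, 9, 4, 7]
Insert 24:
  append 24 at index 7 → [30, 10, 19, 2, 9, 4, 7, 24]
  24 > parent 2 at index 3, swap → [30, 10, 19, 24, 9, 4, 7, 2]
  24 > parent 10 at index 1, swap → [30, 24, 19, 10, 9, 4, 7, 2]
Insert 18:
  append 18 at index 8 → [30, 24, 19, 10, 9, 4, 7, 2, 18]
  18 > parent 10 at index 3, swap → [30, 24, 19, 18, 9, 4, 7, 2, 10]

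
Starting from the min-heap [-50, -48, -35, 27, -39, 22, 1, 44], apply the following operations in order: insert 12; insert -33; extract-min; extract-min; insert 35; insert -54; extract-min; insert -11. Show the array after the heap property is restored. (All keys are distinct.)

[-39, -33, -35, 12, -11, 22, 1, 44, 35, 27]

insert 12:
  append 12 at index 8 → [-50, -48, -35, 27, -39, 22, 1, 44, 12]
  12 < parent 27 at index 3, swap → [-50, -48, -35, 12, -39, 22, 1, 44, 27]
insert -33:
  append -33 at index 9 → [-50, -48, -35, 12, -39, 22, 1, 44, 27, -33] (no swap needed)
extract-min → returns -50:
  remove root -50; move last element -33 to root → [-33, -48, -35, 12, -39, 22, 1, 44, 27]
  -33 vs smaller child -48 at index 1, swap → [-48, -33, -35, 12, -39, 22, 1, 44, 27]
  -33 vs smaller child -39 at index 4, swap → [-48, -39, -35, 12, -33, 22, 1, 44, 27]
extract-min → returns -48:
  remove root -48; move last element 27 to root → [27, -39, -35, 12, -33, 22, 1, 44]
  27 vs smaller child -39 at index 1, swap → [-39, 27, -35, 12, -33, 22, 1, 44]
  27 vs smaller child -33 at index 4, swap → [-39, -33, -35, 12, 27, 22, 1, 44]
insert 35:
  append 35 at index 8 → [-39, -33, -35, 12, 27, 22, 1, 44, 35] (no swap needed)
insert -54:
  append -54 at index 9 → [-39, -33, -35, 12, 27, 22, 1, 44, 35, -54]
  -54 < parent 27 at index 4, swap → [-39, -33, -35, 12, -54, 22, 1, 44, 35, 27]
  -54 < parent -33 at index 1, swap → [-39, -54, -35, 12, -33, 22, 1, 44, 35, 27]
  -54 < parent -39 at index 0, swap → [-54, -39, -35, 12, -33, 22, 1, 44, 35, 27]
extract-min → returns -54:
  remove root -54; move last element 27 to root → [27, -39, -35, 12, -33, 22, 1, 44, 35]
  27 vs smaller child -39 at index 1, swap → [-39, 27, -35, 12, -33, 22, 1, 44, 35]
  27 vs smaller child -33 at index 4, swap → [-39, -33, -35, 12, 27, 22, 1, 44, 35]
insert -11:
  append -11 at index 9 → [-39, -33, -35, 12, 27, 22, 1, 44, 35, -11]
  -11 < parent 27 at index 4, swap → [-39, -33, -35, 12, -11, 22, 1, 44, 35, 27]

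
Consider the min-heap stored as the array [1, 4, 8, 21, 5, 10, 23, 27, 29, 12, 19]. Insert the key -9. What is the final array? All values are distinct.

append -9 at index 11 → [1, 4, 8, 21, 5, 10, 23, 27, 29, 12, 19, -9]
-9 < parent 10 at index 5, swap → [1, 4, 8, 21, 5, -9, 23, 27, 29, 12, 19, 10]
-9 < parent 8 at index 2, swap → [1, 4, -9, 21, 5, 8, 23, 27, 29, 12, 19, 10]
-9 < parent 1 at index 0, swap → [-9, 4, 1, 21, 5, 8, 23, 27, 29, 12, 19, 10]

[-9, 4, 1, 21, 5, 8, 23, 27, 29, 12, 19, 10]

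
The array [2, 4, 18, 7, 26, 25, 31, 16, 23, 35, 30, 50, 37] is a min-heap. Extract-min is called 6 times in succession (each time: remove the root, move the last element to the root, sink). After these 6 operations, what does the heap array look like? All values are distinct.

[25, 26, 31, 30, 50, 35, 37]

extract-min #1 returns 2:
  remove root 2; move last element 37 to root → [37, 4, 18, 7, 26, 25, 31, 16, 23, 35, 30, 50]
  37 vs smaller child 4 at index 1, swap → [4, 37, 18, 7, 26, 25, 31, 16, 23, 35, 30, 50]
  37 vs smaller child 7 at index 3, swap → [4, 7, 18, 37, 26, 25, 31, 16, 23, 35, 30, 50]
  37 vs smaller child 16 at index 7, swap → [4, 7, 18, 16, 26, 25, 31, 37, 23, 35, 30, 50]
extract-min #2 returns 4:
  remove root 4; move last element 50 to root → [50, 7, 18, 16, 26, 25, 31, 37, 23, 35, 30]
  50 vs smaller child 7 at index 1, swap → [7, 50, 18, 16, 26, 25, 31, 37, 23, 35, 30]
  50 vs smaller child 16 at index 3, swap → [7, 16, 18, 50, 26, 25, 31, 37, 23, 35, 30]
  50 vs smaller child 23 at index 8, swap → [7, 16, 18, 23, 26, 25, 31, 37, 50, 35, 30]
extract-min #3 returns 7:
  remove root 7; move last element 30 to root → [30, 16, 18, 23, 26, 25, 31, 37, 50, 35]
  30 vs smaller child 16 at index 1, swap → [16, 30, 18, 23, 26, 25, 31, 37, 50, 35]
  30 vs smaller child 23 at index 3, swap → [16, 23, 18, 30, 26, 25, 31, 37, 50, 35]
extract-min #4 returns 16:
  remove root 16; move last element 35 to root → [35, 23, 18, 30, 26, 25, 31, 37, 50]
  35 vs smaller child 18 at index 2, swap → [18, 23, 35, 30, 26, 25, 31, 37, 50]
  35 vs smaller child 25 at index 5, swap → [18, 23, 25, 30, 26, 35, 31, 37, 50]
extract-min #5 returns 18:
  remove root 18; move last element 50 to root → [50, 23, 25, 30, 26, 35, 31, 37]
  50 vs smaller child 23 at index 1, swap → [23, 50, 25, 30, 26, 35, 31, 37]
  50 vs smaller child 26 at index 4, swap → [23, 26, 25, 30, 50, 35, 31, 37]
extract-min #6 returns 23:
  remove root 23; move last element 37 to root → [37, 26, 25, 30, 50, 35, 31]
  37 vs smaller child 25 at index 2, swap → [25, 26, 37, 30, 50, 35, 31]
  37 vs smaller child 31 at index 6, swap → [25, 26, 31, 30, 50, 35, 37]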